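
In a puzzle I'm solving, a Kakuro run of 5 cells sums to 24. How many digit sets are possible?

5 distinct digits from 1–9 sum between 15 and 35.

11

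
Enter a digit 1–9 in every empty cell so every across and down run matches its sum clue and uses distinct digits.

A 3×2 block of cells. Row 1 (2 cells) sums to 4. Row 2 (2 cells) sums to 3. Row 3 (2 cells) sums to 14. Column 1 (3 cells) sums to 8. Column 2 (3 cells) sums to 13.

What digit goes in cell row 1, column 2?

3

4 in 2 cells must be {1,3}; 3 in 2 cells must be {1,2}.
The 14 across and the 8 down share only 5, so (3,1) = 5.
(3,2) = 14 − 5 = 9 completes the 14 across.
Given what's placed, (1,1) must be 1 to fit the 4 across and 8 down.
(1,2) = 4 − 1 = 3 completes the 4 across.
(2,1) = 8 − 6 = 2 completes the 8 down.
(2,2) = 3 − 2 = 1 completes the 3 across.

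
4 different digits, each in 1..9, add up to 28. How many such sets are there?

2

4 distinct digits from 1–9 sum between 10 and 30.
Enumerating: {4,7,8,9}, {5,6,8,9}.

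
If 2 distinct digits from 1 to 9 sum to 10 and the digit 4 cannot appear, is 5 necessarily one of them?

Counterexample: {1,9} sums to 10 under that restriction without using 5.

No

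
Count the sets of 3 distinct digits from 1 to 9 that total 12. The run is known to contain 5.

3 distinct digits from 1–9 sum between 6 and 24.
Keeping only sets containing 5.
Enumerating: {1,5,6}, {3,4,5}.

2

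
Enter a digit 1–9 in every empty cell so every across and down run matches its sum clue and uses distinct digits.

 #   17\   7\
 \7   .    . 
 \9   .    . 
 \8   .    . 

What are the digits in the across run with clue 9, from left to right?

8 1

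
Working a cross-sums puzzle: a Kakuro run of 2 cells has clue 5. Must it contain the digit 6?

No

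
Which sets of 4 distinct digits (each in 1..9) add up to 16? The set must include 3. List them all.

4 distinct digits from 1–9 sum between 10 and 30.
Keeping only sets containing 3.

{1,3,4,8}; {1,3,5,7}; {2,3,4,7}; {2,3,5,6}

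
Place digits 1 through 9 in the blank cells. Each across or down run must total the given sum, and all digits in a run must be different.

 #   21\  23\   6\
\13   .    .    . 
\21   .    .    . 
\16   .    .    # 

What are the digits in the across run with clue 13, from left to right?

16 in 2 cells must be {7,9}; 23 in 3 cells must be {6,8,9}.
Only 9 fits R3C2 under both its across sum 16 and down sum 23.
R3C1 = 16 − 9 = 7 completes the 16 across.
Nothing is forced directly, so branch on R1C2, whose candidates are 6 or 8. If R1C2 = 8: then R1C1 would have to be in {1,2,3,4} for the 13 across but in {5,6,8,9} for the 21 down — contradiction. So R1C2 = 6.
R1C1 = 5: the only remaining digit allowed by both the 13 across and the 21 down.
R1C3 = 13 − 11 = 2 completes the 13 across.

5 6 2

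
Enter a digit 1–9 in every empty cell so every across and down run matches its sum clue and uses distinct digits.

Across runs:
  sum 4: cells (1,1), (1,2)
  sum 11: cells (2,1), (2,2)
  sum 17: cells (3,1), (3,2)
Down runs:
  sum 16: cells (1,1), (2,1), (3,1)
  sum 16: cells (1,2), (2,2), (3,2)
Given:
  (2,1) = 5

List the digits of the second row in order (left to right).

4 in 2 cells must be {1,3}; 17 in 2 cells must be {8,9}.
Given what's placed, (1,1) must be 3 to fit the 4 across and 16 down.
(1,2) = 4 − 3 = 1 completes the 4 across.
(2,2) = 11 − 5 = 6 completes the 11 across.
(3,1) = 16 − 8 = 8 completes the 16 down.
(3,2) = 17 − 8 = 9 completes the 17 across.

5, 6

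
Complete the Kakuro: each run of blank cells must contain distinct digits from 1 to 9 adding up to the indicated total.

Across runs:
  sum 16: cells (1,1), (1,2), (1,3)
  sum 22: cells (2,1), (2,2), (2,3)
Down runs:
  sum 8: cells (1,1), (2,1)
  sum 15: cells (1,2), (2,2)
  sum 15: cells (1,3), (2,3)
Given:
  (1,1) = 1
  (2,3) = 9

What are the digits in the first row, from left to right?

1, 9, 6

(1,3) = 15 − 9 = 6 completes the 15 down.
(2,1) = 8 − 1 = 7 completes the 8 down.
(2,2) = 22 − 16 = 6 completes the 22 across.
(1,2) = 16 − 7 = 9 completes the 16 across.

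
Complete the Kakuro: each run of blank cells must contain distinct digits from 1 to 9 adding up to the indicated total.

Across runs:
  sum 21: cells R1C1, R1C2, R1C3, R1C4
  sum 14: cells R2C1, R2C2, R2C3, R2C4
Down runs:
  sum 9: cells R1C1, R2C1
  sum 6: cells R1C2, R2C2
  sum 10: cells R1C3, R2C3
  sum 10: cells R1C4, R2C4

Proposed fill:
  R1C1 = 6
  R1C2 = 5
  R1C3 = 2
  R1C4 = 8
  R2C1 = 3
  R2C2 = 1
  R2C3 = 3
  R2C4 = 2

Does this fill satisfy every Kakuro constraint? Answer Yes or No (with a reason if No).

No — the down run R1C3–R2C3 sums to 5, not 10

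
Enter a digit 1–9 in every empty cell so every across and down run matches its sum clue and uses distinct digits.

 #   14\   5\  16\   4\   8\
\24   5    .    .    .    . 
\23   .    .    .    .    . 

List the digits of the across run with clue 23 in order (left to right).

9 4 7 1 2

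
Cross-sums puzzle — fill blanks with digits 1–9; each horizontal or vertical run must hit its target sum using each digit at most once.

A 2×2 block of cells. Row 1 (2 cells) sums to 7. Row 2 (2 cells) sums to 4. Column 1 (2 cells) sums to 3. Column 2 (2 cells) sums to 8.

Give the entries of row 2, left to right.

1 3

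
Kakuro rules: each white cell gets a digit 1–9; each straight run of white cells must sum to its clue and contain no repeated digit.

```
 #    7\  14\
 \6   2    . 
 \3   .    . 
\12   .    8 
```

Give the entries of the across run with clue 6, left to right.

3 in 2 cells must be {1,2}; 7 in 3 cells must be {1,2,4}.
R1C2 = 6 − 2 = 4 completes the 6 across.
R2C1 = 1: the only remaining digit allowed by both the 3 across and the 7 down.
R2C2 = 3 − 1 = 2 completes the 3 across.
R3C1 = 12 − 8 = 4 completes the 12 across.

2 4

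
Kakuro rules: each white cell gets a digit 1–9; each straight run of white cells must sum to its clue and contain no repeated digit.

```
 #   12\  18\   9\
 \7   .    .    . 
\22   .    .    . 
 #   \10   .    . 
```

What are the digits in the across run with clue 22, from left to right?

7 in 3 cells must be {1,2,4}.
Only 4 fits R1C1 under both its across sum 7 and down sum 12.
R2C1 = 12 − 4 = 8 completes the 12 down.
Given what's placed, R2C3 must be 5 to fit the 22 across and 9 down.
R1C3 = 1: the only remaining digit allowed by both the 7 across and the 9 down.
R2C2 = 22 − 13 = 9 completes the 22 across.

8, 9, 5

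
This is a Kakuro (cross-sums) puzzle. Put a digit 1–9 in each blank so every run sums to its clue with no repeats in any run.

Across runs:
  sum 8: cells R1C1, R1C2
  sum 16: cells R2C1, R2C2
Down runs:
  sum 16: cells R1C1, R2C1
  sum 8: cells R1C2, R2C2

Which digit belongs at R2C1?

16 in 2 cells must be {7,9}.
The 8 across and the 16 down share only 7, so R1C1 = 7.
R1C2 = 8 − 7 = 1 completes the 8 across.
R2C1 = 16 − 7 = 9 completes the 16 down.
R2C2 = 16 − 9 = 7 completes the 16 across.

9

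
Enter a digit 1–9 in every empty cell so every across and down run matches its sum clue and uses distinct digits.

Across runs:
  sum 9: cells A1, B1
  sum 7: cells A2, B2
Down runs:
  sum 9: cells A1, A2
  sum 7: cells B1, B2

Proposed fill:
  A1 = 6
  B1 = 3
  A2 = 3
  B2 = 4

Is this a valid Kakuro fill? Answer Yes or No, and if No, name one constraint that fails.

Yes

Across: 6+3=9; 3+4=7. Down: 6+3=9; 3+4=7. No digit repeats within any run.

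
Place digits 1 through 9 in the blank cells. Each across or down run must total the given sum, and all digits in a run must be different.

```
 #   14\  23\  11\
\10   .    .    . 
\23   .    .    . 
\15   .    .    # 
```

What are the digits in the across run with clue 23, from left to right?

6 9 8

23 in 3 cells must be {6,8,9}.
Only 6 fits R1C2 under both its across sum 10 and down sum 23.
Given what's placed, R1C3 must be 3 to fit the 10 across and 11 down.
R2C3 = 11 − 3 = 8 completes the 11 down.
R1C1 = 10 − 9 = 1 completes the 10 across.
R2C2 = 9: the only remaining digit allowed by both the 23 across and the 23 down.
R3C2 = 23 − 15 = 8 completes the 23 down.
R2C1 = 23 − 17 = 6 completes the 23 across.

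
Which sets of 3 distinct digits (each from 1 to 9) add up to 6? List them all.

{1,2,3}

3 distinct digits from 1–9 sum between 6 and 24.
Only one set works: {1,2,3}.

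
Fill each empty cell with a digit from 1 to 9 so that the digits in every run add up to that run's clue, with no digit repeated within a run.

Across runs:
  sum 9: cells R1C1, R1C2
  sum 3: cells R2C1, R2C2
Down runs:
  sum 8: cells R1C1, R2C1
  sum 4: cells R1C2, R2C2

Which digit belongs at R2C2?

3 in 2 cells must be {1,2}; 4 in 2 cells must be {1,3}.
The 3 across and the 4 down share only 1, so R2C2 = 1.
R1C2 = 4 − 1 = 3 completes the 4 down.
R2C1 = 3 − 1 = 2 completes the 3 across.
R1C1 = 9 − 3 = 6 completes the 9 across.

1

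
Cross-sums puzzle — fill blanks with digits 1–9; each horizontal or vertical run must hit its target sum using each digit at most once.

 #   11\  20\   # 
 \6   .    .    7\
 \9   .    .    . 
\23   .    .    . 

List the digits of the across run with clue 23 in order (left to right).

8 9 6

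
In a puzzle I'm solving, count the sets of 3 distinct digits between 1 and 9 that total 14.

8

3 distinct digits from 1–9 sum between 6 and 24.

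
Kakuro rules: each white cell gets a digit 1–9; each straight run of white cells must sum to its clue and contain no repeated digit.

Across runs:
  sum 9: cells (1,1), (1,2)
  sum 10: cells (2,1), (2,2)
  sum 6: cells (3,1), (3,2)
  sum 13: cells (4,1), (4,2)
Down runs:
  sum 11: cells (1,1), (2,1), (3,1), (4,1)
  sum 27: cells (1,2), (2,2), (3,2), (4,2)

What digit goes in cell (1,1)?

11 in 4 cells must be {1,2,3,5}.
Only 5 fits (4,1) under both its across sum 13 and down sum 11.
(4,2) = 13 − 5 = 8 completes the 13 across.
Given what's placed, (3,2) must be 4 to fit the 6 across and 27 down.
(1,2) = 6: the only remaining digit allowed by both the 9 across and the 27 down.
(2,2) = 27 − 18 = 9 completes the 27 down.
(3,1) = 6 − 4 = 2 completes the 6 across.
(1,1) = 9 − 6 = 3 completes the 9 across.

3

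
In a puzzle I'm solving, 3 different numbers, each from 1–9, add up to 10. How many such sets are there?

4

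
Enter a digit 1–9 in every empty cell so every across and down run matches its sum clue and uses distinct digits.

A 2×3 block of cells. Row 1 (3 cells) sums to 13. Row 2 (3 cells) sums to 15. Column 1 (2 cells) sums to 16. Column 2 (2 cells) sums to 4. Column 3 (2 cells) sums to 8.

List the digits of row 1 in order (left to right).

16 in 2 cells must be {7,9}; 4 in 2 cells must be {1,3}.
Nothing is forced directly, so branch on (1,1), whose candidates are 7 or 9. If (1,1) = 7: that forces (1,2) = 1, (1,3) = 5, (2,1) = 9, after which (2,2) would have to be in {1,2,4,5} for the 15 across but in {3} for the 4 down — contradiction. So (1,1) = 9.
(2,1) = 16 − 9 = 7 completes the 16 down.
Given what's placed, (2,2) must be 3 to fit the 15 across and 4 down.
(2,3) = 15 − 10 = 5 completes the 15 across.
(1,2) = 4 − 3 = 1 completes the 4 down.
(1,3) = 13 − 10 = 3 completes the 13 across.

9, 1, 3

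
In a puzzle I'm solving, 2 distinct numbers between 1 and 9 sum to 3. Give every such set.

{1,2}

2 distinct digits from 1–9 sum between 3 and 17.
Only one set works: {1,2}.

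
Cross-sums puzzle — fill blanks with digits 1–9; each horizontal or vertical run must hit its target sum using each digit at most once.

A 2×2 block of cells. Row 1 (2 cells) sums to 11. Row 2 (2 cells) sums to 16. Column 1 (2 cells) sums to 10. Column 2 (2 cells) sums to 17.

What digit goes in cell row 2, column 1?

16 in 2 cells must be {7,9}; 17 in 2 cells must be {8,9}.
The 16 across and the 17 down share only 9, so (2,2) = 9.
(1,2) = 17 − 9 = 8 completes the 17 down.
(2,1) = 16 − 9 = 7 completes the 16 across.
(1,1) = 11 − 8 = 3 completes the 11 across.

7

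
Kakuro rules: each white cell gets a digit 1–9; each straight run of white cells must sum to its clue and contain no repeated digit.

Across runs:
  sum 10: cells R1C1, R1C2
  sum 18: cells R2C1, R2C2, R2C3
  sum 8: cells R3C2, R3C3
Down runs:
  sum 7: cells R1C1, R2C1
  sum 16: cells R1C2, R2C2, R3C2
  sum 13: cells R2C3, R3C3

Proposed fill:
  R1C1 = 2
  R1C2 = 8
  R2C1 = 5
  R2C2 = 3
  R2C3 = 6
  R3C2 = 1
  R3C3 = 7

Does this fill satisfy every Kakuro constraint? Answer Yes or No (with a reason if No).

No — the across run R2C1–R2C3 sums to 14, not 18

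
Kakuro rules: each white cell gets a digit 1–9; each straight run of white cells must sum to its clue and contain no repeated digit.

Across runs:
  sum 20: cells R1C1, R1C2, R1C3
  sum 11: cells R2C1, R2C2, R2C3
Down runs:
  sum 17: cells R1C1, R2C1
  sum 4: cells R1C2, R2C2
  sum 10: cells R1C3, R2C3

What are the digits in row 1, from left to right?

9 3 8

17 in 2 cells must be {8,9}; 4 in 2 cells must be {1,3}.
The 20 across and the 4 down share only 3, so R1C2 = 3.
The 11 across and the 17 down share only 8, so R2C1 = 8.
R2C2 = 4 − 3 = 1 completes the 4 down.
R2C3 = 11 − 9 = 2 completes the 11 across.
R1C1 = 17 − 8 = 9 completes the 17 down.
R1C3 = 20 − 12 = 8 completes the 20 across.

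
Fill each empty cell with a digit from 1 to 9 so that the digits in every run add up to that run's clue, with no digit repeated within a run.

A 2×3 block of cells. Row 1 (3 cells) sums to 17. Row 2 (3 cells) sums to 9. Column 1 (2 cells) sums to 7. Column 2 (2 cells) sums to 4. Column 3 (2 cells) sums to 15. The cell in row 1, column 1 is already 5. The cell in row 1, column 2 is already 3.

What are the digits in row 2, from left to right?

4 in 2 cells must be {1,3}.
(1,3) = 17 − 8 = 9 completes the 17 across.
(2,1) = 7 − 5 = 2 completes the 7 down.
(2,2) = 4 − 3 = 1 completes the 4 down.
(2,3) = 9 − 3 = 6 completes the 9 across.

2 1 6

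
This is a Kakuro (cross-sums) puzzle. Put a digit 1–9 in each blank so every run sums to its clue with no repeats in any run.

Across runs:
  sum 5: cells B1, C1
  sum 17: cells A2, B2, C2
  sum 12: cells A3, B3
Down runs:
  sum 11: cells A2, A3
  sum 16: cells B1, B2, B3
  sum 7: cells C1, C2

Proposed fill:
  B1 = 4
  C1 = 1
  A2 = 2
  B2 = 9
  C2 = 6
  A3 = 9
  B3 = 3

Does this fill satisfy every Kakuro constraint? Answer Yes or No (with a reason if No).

Yes

Across: 4+1=5; 2+9+6=17; 9+3=12. Down: 2+9=11; 4+9+3=16; 1+6=7. No digit repeats within any run.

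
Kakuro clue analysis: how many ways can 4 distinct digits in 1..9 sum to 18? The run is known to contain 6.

5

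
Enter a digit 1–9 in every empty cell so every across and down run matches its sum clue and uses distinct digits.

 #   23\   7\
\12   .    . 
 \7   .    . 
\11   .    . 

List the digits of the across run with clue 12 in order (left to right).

8 4

23 in 3 cells must be {6,8,9}; 7 in 3 cells must be {1,2,4}.
The 12 across and the 7 down share only 4, so R1C2 = 4.
The 7 across and the 23 down share only 6, so R2C1 = 6.
R2C2 = 7 − 6 = 1 completes the 7 across.
R3C2 = 7 − 5 = 2 completes the 7 down.
R1C1 = 12 − 4 = 8 completes the 12 across.
R3C1 = 11 − 2 = 9 completes the 11 across.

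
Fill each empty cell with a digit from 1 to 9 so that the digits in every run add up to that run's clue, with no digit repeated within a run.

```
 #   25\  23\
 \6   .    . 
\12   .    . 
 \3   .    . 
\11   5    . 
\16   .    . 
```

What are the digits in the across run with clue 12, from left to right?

8, 4

3 in 2 cells must be {1,2}; 16 in 2 cells must be {7,9}.
R4C2 = 11 − 5 = 6 completes the 11 across.
Nothing is forced directly, so branch on R1C1, whose candidates are 1 or 2 or 4. If R1C1 = 2: that forces R1C2 = 4, R3C1 = 1, R3C2 = 2, R5C1 = 9, after which R5C2 would have to be in {7} for the 16 across but in {3,8} for the 23 down — contradiction. If R1C1 = 4: that forces R1C2 = 2, R3C2 = 1, R5C2 = 9, R2C2 = 5, R3C1 = 2, after which R5C1 would have to be in {7} for the 16 across but in {6,8} for the 25 down — contradiction. So R1C1 = 1.
R1C2 = 6 − 1 = 5 completes the 6 across.
Given what's placed, R3C1 must be 2 to fit the 3 across and 25 down.
R3C2 = 3 − 2 = 1 completes the 3 across.
R5C1 = 9: the only remaining digit allowed by both the 16 across and the 25 down.
R5C2 = 16 − 9 = 7 completes the 16 across.
R2C1 = 25 − 17 = 8 completes the 25 down.
R2C2 = 12 − 8 = 4 completes the 12 across.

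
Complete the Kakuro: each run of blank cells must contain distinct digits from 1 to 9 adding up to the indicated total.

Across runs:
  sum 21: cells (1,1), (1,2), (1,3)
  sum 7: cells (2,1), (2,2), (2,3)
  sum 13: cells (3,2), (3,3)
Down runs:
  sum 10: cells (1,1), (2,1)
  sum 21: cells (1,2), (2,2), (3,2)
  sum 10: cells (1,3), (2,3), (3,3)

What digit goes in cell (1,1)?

7 in 3 cells must be {1,2,4}.
Only 4 fits (2,2) under both its across sum 7 and down sum 21.
Nothing is forced directly, so branch on (1,2), whose candidates are 8 or 9. If (1,2) = 8: that forces (3,2) = 9, (3,3) = 4, after which (1,3) would have to be in {4,6,7,9} for the 21 across but in {1,5} for the 10 down — contradiction. So (1,2) = 9.
(3,2) = 21 − 13 = 8 completes the 21 down.
(3,3) = 13 − 8 = 5 completes the 13 across.
(1,3) = 4: the only remaining digit allowed by both the 21 across and the 10 down.
(2,3) = 10 − 9 = 1 completes the 10 down.
(1,1) = 21 − 13 = 8 completes the 21 across.

8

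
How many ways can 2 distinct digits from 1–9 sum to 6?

2 distinct digits from 1–9 sum between 3 and 17.
Enumerating: {1,5}, {2,4}.

2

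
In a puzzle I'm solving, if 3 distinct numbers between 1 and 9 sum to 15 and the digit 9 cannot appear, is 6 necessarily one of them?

No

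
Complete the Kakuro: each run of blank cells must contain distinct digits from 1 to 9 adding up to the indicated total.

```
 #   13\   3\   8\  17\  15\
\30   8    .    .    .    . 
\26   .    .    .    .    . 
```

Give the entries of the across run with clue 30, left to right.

3 in 2 cells must be {1,2}; 17 in 2 cells must be {8,9}.
Given what's placed, R1C4 must be 9 to fit the 30 across and 17 down.
R2C1 = 13 − 8 = 5 completes the 13 down.
R2C4 = 17 − 9 = 8 completes the 17 down.
No cell is forced outright now. R1C5 can only be 6 or 7 (the digits allowed by both its 30 across and its 15 down). If R1C5 = 7: then R2C5 would have to be in {1,2,3,4,6,7,9} for the 26 across but in {8} for the 15 down — contradiction. So R1C5 = 6.
R1C2 = 2: the only remaining digit allowed by both the 30 across and the 3 down.
R1C3 = 30 − 25 = 5 completes the 30 across.

8 2 5 9 6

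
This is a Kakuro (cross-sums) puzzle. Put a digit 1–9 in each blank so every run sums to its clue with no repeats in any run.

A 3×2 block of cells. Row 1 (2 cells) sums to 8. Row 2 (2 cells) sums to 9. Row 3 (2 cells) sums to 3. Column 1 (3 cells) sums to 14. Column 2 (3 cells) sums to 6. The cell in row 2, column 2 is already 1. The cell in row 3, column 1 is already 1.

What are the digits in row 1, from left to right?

5 3

3 in 2 cells must be {1,2}; 6 in 3 cells must be {1,2,3}.
(2,1) = 9 − 1 = 8 completes the 9 across.
(3,2) = 3 − 1 = 2 completes the 3 across.
(1,1) = 14 − 9 = 5 completes the 14 down.
(1,2) = 8 − 5 = 3 completes the 8 across.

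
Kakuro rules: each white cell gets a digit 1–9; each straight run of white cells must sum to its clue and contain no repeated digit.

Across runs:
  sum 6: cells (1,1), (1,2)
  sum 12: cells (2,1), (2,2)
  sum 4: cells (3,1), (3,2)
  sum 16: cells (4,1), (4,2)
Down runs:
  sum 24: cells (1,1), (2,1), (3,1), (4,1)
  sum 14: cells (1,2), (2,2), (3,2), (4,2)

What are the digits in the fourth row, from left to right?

4 in 2 cells must be {1,3}; 16 in 2 cells must be {7,9}.
Only 7 fits (4,2) under both its across sum 16 and down sum 14.
Given what's placed, (2,2) must be 4 to fit the 12 across and 14 down.
(3,2) = 1: the only remaining digit allowed by both the 4 across and the 14 down.
(4,1) = 16 − 7 = 9 completes the 16 across.

9, 7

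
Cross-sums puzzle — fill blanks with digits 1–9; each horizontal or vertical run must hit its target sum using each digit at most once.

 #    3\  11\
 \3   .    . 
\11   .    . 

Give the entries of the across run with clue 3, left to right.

3 in 2 cells must be {1,2}.
The 3 across and the 11 down share only 2, so R1C2 = 2.
The 11 across and the 3 down share only 2, so R2C1 = 2.
R2C2 = 11 − 2 = 9 completes the 11 across.
R1C1 = 3 − 2 = 1 completes the 3 across.

1 2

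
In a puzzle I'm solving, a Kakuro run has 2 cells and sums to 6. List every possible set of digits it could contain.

2 distinct digits from 1–9 sum between 3 and 17.

{1,5}; {2,4}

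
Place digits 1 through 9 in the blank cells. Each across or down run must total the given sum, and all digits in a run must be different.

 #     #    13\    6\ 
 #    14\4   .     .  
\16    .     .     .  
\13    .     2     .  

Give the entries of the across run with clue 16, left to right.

6 8 2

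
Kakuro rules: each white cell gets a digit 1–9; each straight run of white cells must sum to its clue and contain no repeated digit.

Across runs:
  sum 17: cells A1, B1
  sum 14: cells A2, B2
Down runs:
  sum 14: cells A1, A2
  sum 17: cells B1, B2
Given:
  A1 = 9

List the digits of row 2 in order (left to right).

17 in 2 cells must be {8,9}.
B1 = 17 − 9 = 8 completes the 17 across.
A2 = 14 − 9 = 5 completes the 14 down.
B2 = 14 − 5 = 9 completes the 14 across.

5 9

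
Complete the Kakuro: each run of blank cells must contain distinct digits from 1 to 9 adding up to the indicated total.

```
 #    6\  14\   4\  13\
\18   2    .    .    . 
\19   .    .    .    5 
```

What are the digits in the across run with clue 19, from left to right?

4 in 2 cells must be {1,3}.
R1C4 = 13 − 5 = 8 completes the 13 down.
R2C1 = 6 − 2 = 4 completes the 6 down.
Given what's placed, R1C2 must be 5 to fit the 18 across and 14 down.
R1C3 = 18 − 15 = 3 completes the 18 across.
R2C2 = 14 − 5 = 9 completes the 14 down.
R2C3 = 19 − 18 = 1 completes the 19 across.

4 9 1 5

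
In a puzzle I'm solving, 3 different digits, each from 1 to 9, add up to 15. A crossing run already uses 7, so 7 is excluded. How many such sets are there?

3 distinct digits from 1–9 sum between 6 and 24.
Dropping sets that contain 7.
Enumerating: {1,5,9}, {1,6,8}, {2,4,9}, {2,5,8}, {3,4,8}, {4,5,6}.

6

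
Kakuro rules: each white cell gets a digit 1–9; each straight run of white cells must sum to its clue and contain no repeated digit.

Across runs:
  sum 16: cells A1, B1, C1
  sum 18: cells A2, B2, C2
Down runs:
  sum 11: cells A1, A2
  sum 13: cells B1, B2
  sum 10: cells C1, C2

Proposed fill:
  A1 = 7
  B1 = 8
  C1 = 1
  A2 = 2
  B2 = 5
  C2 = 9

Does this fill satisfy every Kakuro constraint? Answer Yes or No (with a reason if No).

No — the across run A2–C2 sums to 16, not 18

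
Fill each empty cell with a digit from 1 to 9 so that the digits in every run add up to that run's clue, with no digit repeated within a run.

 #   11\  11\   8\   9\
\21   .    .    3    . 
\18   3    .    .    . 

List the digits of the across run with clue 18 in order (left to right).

3 2 5 8

R1C1 = 11 − 3 = 8 completes the 11 down.
R2C3 = 8 − 3 = 5 completes the 8 down.
No cell is forced outright now. R1C2 can only be 4 or 6 or 9 (the digits allowed by both its 21 across and its 11 down). If R1C2 = 4: that forces R1C4 = 6, after which R2C2 would have to be in {1,2,4,6,8,9} for the 18 across but in {7} for the 11 down — contradiction. If R1C2 = 6: that forces R1C4 = 4, after which R2C2 would have to be in {1,2,4,6,8,9} for the 18 across but in {5} for the 11 down — contradiction. So R1C2 = 9.
R1C4 = 21 − 20 = 1 completes the 21 across.
R2C2 = 11 − 9 = 2 completes the 11 down.
R2C4 = 18 − 10 = 8 completes the 18 across.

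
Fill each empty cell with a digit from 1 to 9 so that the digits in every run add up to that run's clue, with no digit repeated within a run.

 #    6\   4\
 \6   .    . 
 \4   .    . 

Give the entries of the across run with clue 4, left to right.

4 in 2 cells must be {1,3}.
The 6 across and the 4 down share only 1, so R1C2 = 1.
The 4 across and the 6 down share only 1, so R2C1 = 1.
R2C2 = 4 − 1 = 3 completes the 4 across.
R1C1 = 6 − 1 = 5 completes the 6 across.

1 3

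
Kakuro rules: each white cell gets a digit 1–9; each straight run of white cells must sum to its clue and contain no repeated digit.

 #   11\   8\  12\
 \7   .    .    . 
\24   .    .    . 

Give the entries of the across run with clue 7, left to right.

2, 1, 4

7 in 3 cells must be {1,2,4}; 24 in 3 cells must be {7,8,9}.
The 7 across and the 12 down share only 4, so R1C3 = 4.
The 24 across and the 8 down share only 7, so R2C2 = 7.
R2C3 = 12 − 4 = 8 completes the 12 down.
R1C1 = 2: the only remaining digit allowed by both the 7 across and the 11 down.
R1C2 = 7 − 6 = 1 completes the 7 across.
R2C1 = 24 − 15 = 9 completes the 24 across.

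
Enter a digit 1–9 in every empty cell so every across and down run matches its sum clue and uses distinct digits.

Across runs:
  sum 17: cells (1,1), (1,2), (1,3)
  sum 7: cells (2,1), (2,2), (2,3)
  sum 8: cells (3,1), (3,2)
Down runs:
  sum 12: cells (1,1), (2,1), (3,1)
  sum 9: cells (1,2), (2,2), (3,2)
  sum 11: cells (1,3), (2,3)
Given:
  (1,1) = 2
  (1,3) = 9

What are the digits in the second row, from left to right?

7 in 3 cells must be {1,2,4}.
(1,2) = 17 − 11 = 6 completes the 17 across.
(2,3) = 11 − 9 = 2 completes the 11 down.
Given what's placed, (2,2) must be 1 to fit the 7 across and 9 down.
(3,2) = 9 − 7 = 2 completes the 9 down.
(2,1) = 7 − 3 = 4 completes the 7 across.
(3,1) = 8 − 2 = 6 completes the 8 across.

4 1 2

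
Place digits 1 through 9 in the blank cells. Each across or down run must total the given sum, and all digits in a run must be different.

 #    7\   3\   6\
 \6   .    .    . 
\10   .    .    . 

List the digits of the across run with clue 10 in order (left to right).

4, 1, 5

6 in 3 cells must be {1,2,3}; 3 in 2 cells must be {1,2}.
Nothing is forced directly, so branch on R1C2, whose candidates are 1 or 2. If R1C2 = 1: that forces R1C3 = 2, R2C2 = 2, after which R2C3 would have to be in {1,3,5,7} for the 10 across but in {4} for the 6 down — contradiction. So R1C2 = 2.
Given what's placed, R1C3 must be 1 to fit the 6 across and 6 down.
R2C2 = 3 − 2 = 1 completes the 3 down.
R2C3 = 6 − 1 = 5 completes the 6 down.
R1C1 = 6 − 3 = 3 completes the 6 across.
R2C1 = 10 − 6 = 4 completes the 10 across.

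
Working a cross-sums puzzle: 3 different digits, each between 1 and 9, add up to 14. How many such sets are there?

3 distinct digits from 1–9 sum between 6 and 24.

8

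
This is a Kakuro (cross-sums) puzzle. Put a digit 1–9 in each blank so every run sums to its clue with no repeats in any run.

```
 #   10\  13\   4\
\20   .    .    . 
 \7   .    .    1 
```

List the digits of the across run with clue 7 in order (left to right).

7 in 3 cells must be {1,2,4}; 4 in 2 cells must be {1,3}.
R1C3 = 4 − 1 = 3 completes the 4 down.
Given what's placed, R2C2 must be 4 to fit the 7 across and 13 down.
R1C2 = 13 − 4 = 9 completes the 13 down.
R2C1 = 7 − 5 = 2 completes the 7 across.
R1C1 = 20 − 12 = 8 completes the 20 across.

2 4 1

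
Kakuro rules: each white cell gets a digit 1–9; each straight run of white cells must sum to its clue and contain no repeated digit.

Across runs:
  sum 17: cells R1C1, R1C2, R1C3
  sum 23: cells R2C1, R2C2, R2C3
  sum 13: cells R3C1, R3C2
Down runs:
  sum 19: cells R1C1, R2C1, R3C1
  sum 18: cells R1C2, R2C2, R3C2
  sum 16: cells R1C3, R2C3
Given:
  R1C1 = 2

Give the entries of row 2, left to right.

23 in 3 cells must be {6,8,9}; 16 in 2 cells must be {7,9}.
The 23 across and the 16 down share only 9, so R2C3 = 9.
R1C3 = 16 − 9 = 7 completes the 16 down.
R2C1 = 8: the only remaining digit allowed by both the 23 across and the 19 down.
R2C2 = 23 − 17 = 6 completes the 23 across.
R3C1 = 19 − 10 = 9 completes the 19 down.
R3C2 = 13 − 9 = 4 completes the 13 across.
R1C2 = 17 − 9 = 8 completes the 17 across.

8 6 9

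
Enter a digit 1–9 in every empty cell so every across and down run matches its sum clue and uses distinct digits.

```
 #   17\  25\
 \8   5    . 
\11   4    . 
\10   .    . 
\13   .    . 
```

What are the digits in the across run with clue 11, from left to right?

4 7

R1C2 = 8 − 5 = 3 completes the 8 across.
R2C2 = 11 − 4 = 7 completes the 11 across.
No cell is forced outright now. R3C2 can only be 6 or 9 (the digits allowed by both its 10 across and its 25 down). If R3C2 = 6: then R3C1 would have to be in {4} for the 10 across but in {1,2,6,7} for the 17 down — contradiction. So R3C2 = 9.
R3C1 = 10 − 9 = 1 completes the 10 across.
R4C1 = 17 − 10 = 7 completes the 17 down.
R4C2 = 13 − 7 = 6 completes the 13 across.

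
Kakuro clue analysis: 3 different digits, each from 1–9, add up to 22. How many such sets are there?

2

3 distinct digits from 1–9 sum between 6 and 24.
Enumerating: {5,8,9}, {6,7,9}.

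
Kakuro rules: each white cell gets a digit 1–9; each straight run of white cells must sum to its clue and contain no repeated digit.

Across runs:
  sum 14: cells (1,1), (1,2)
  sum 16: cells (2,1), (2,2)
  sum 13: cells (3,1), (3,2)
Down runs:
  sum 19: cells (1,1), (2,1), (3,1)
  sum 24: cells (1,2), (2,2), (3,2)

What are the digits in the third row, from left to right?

4 9

16 in 2 cells must be {7,9}; 24 in 3 cells must be {7,8,9}.
Nothing is forced directly, so branch on (1,2), whose candidates are 8 or 9. If (1,2) = 9: that forces (1,1) = 5, after which (2,1) would have to be in {7,9} for the 16 across but in {6,8} for the 19 down — contradiction. So (1,2) = 8.
(1,1) = 14 − 8 = 6 completes the 14 across.
Given what's placed, (2,1) must be 9 to fit the 16 across and 19 down.
(2,2) = 16 − 9 = 7 completes the 16 across.
(3,1) = 19 − 15 = 4 completes the 19 down.
(3,2) = 13 − 4 = 9 completes the 13 across.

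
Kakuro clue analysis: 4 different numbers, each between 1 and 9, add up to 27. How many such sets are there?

3

4 distinct digits from 1–9 sum between 10 and 30.
Enumerating: {3,7,8,9}, {4,6,8,9}, {5,6,7,9}.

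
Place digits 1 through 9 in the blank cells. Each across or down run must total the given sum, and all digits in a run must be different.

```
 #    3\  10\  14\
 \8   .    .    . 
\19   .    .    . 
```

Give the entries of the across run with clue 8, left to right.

1 2 5

3 in 2 cells must be {1,2}.
The 8 across and the 14 down share only 5, so R1C3 = 5.
The 19 across and the 3 down share only 2, so R2C1 = 2.
R2C3 = 14 − 5 = 9 completes the 14 down.
R1C1 = 3 − 2 = 1 completes the 3 down.
R1C2 = 8 − 6 = 2 completes the 8 across.
R2C2 = 19 − 11 = 8 completes the 19 across.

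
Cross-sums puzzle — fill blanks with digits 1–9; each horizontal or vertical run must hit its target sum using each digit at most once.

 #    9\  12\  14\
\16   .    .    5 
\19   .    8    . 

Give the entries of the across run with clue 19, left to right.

2 8 9

R1C2 = 12 − 8 = 4 completes the 12 down.
R2C3 = 14 − 5 = 9 completes the 14 down.
R1C1 = 16 − 9 = 7 completes the 16 across.
R2C1 = 19 − 17 = 2 completes the 19 across.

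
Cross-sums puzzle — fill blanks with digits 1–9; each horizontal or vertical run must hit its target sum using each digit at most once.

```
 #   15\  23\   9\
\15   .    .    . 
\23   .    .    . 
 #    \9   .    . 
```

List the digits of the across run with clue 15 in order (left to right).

7, 6, 2

23 in 3 cells must be {6,8,9}.
Only 6 fits R2C3 under both its across sum 23 and down sum 9.
Nothing is forced directly, so branch on R3C2, whose candidates are 6 or 8. If R3C2 = 6: then R3C3 would have to be in {3} for the 9 across but in {1,2} for the 9 down — contradiction. So R3C2 = 8.
R2C2 = 9: the only remaining digit allowed by both the 23 across and the 23 down.
R3C3 = 9 − 8 = 1 completes the 9 across.
R1C2 = 23 − 17 = 6 completes the 23 down.
R1C3 = 9 − 7 = 2 completes the 9 down.
R2C1 = 23 − 15 = 8 completes the 23 across.
R1C1 = 15 − 8 = 7 completes the 15 across.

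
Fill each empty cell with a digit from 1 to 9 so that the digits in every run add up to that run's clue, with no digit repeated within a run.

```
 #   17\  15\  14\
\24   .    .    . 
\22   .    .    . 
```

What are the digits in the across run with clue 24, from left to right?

24 in 3 cells must be {7,8,9}; 17 in 2 cells must be {8,9}.
Nothing is forced directly, so branch on R1C1, whose candidates are 8 or 9. If R1C1 = 9: that forces R1C3 = 8, R2C1 = 8, R2C2 = 9, after which R2C3 would have to be in {5} for the 22 across but in {6} for the 14 down — contradiction. So R1C1 = 8.
Given what's placed, R1C3 must be 9 to fit the 24 across and 14 down.
R2C1 = 17 − 8 = 9 completes the 17 down.
R2C3 = 14 − 9 = 5 completes the 14 down.
R1C2 = 24 − 17 = 7 completes the 24 across.
R2C2 = 22 − 14 = 8 completes the 22 across.

8 7 9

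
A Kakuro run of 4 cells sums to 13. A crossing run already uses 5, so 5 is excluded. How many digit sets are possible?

4 distinct digits from 1–9 sum between 10 and 30.
Dropping sets that contain 5.
Enumerating: {1,2,3,7}, {1,2,4,6}.

2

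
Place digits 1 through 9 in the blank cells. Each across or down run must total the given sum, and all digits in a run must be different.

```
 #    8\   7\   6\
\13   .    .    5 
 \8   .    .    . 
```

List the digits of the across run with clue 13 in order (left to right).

6 2 5

R2C3 = 6 − 5 = 1 completes the 6 down.
Nothing is forced directly, so branch on R2C1, whose candidates are 2 or 3 or 5. If R2C1 = 3: then R1C1 would have to be in {1,2,6,7} for the 13 across but in {5} for the 8 down — contradiction. If R2C1 = 5: then R1C1 would have to be in {1,2,6,7} for the 13 across but in {3} for the 8 down — contradiction. So R2C1 = 2.
R1C1 = 8 − 2 = 6 completes the 8 down.
R1C2 = 13 − 11 = 2 completes the 13 across.
R2C2 = 8 − 3 = 5 completes the 8 across.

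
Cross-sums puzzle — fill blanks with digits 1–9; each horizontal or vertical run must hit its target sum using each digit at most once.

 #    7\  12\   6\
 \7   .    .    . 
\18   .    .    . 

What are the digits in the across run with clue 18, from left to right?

6 8 4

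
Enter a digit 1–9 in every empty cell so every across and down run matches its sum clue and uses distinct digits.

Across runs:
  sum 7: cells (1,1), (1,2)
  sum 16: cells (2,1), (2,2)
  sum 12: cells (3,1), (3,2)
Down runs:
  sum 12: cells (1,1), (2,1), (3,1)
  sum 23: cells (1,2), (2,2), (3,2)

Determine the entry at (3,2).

16 in 2 cells must be {7,9}; 23 in 3 cells must be {6,8,9}.
The 7 across and the 23 down share only 6, so (1,2) = 6.
Given what's placed, (2,2) must be 9 to fit the 16 across and 23 down.
(3,2) = 23 − 15 = 8 completes the 23 down.
(1,1) = 7 − 6 = 1 completes the 7 across.
(2,1) = 16 − 9 = 7 completes the 16 across.
(3,1) = 12 − 8 = 4 completes the 12 across.

8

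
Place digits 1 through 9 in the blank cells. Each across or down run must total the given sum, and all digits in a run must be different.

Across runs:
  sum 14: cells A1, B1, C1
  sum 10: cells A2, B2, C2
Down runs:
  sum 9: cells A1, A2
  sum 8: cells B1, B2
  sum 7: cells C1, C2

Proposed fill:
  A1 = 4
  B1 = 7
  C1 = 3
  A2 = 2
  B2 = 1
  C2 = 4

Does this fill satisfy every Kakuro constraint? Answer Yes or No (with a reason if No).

No — the across run A2–C2 sums to 7, not 10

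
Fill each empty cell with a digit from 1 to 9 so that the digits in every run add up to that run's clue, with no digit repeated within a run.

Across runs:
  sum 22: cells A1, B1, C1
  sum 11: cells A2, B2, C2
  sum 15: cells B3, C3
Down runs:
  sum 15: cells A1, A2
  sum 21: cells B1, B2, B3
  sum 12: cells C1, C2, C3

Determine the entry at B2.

Nothing is forced directly, so branch on A2, whose candidates are 6 or 7 or 8. If A2 = 7: that forces A1 = 8, after which B2 would have to be in {1,3} for the 11 across but in {4,5,6,7,8,9} for the 21 down — contradiction. If A2 = 8: that forces A1 = 7, after which B2 would have to be in {1,2} for the 11 across but in {4,5,6,7,8,9} for the 21 down — contradiction. So A2 = 6.
A1 = 15 − 6 = 9 completes the 15 down.
Given what's placed, B2 must be 4 to fit the 11 across and 21 down.
C2 = 11 − 10 = 1 completes the 11 across.
B1 = 8: the only remaining digit allowed by both the 22 across and the 21 down.
C1 = 22 − 17 = 5 completes the 22 across.
B3 = 21 − 12 = 9 completes the 21 down.
C3 = 15 − 9 = 6 completes the 15 across.

4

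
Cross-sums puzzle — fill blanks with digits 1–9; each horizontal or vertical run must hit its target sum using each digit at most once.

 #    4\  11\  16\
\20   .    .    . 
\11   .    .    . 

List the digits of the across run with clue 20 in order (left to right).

3, 8, 9

4 in 2 cells must be {1,3}; 16 in 2 cells must be {7,9}.
The 20 across and the 4 down share only 3, so R1C1 = 3.
Given what's placed, R1C3 must be 9 to fit the 20 across and 16 down.
R2C1 = 4 − 3 = 1 completes the 4 down.
R2C3 = 16 − 9 = 7 completes the 16 down.
R1C2 = 20 − 12 = 8 completes the 20 across.
R2C2 = 11 − 8 = 3 completes the 11 across.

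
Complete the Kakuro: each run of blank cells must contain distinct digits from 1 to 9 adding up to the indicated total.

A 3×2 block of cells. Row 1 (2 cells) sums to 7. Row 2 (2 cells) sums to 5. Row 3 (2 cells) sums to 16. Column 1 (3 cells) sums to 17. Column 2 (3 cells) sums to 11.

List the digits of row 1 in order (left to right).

16 in 2 cells must be {7,9}.
The 16 across and the 11 down share only 7, so (3,2) = 7.
(3,1) = 16 − 7 = 9 completes the 16 across.
Nothing is forced directly, so branch on (1,2), whose candidates are 1 or 3. If (1,2) = 3: then (1,1) would have to be in {4} for the 7 across but in {1,2,3,5,6,7} for the 17 down — contradiction. So (1,2) = 1.
(1,1) = 7 − 1 = 6 completes the 7 across.
(2,1) = 17 − 15 = 2 completes the 17 down.
(2,2) = 5 − 2 = 3 completes the 5 across.

6 1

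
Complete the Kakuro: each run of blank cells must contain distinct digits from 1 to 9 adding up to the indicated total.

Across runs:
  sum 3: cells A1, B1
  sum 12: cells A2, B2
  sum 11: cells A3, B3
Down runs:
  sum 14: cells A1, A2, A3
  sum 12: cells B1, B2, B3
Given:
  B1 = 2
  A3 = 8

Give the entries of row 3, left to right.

8, 3

3 in 2 cells must be {1,2}.
A1 = 3 − 2 = 1 completes the 3 across.
A2 = 14 − 9 = 5 completes the 14 down.
B2 = 12 − 5 = 7 completes the 12 across.
B3 = 11 − 8 = 3 completes the 11 across.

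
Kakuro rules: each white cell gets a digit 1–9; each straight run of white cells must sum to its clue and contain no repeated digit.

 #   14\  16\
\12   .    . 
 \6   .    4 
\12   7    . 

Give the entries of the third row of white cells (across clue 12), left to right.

7 5

R2C1 = 6 − 4 = 2 completes the 6 across.
R3C2 = 12 − 7 = 5 completes the 12 across.
R1C1 = 14 − 9 = 5 completes the 14 down.
R1C2 = 12 − 5 = 7 completes the 12 across.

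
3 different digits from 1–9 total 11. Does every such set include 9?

Counterexample: {1,2,8} sums to 11 without using 9.

No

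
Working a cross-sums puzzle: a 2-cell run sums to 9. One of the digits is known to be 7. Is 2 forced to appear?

The only way to make 9 from 2 distinct digits under that restriction is {2,7}, which contains 2.

Yes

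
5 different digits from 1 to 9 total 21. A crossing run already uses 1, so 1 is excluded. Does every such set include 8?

The only way to make 21 from 5 distinct digits under that restriction is {2,3,4,5,7}, which does not contain 8.

No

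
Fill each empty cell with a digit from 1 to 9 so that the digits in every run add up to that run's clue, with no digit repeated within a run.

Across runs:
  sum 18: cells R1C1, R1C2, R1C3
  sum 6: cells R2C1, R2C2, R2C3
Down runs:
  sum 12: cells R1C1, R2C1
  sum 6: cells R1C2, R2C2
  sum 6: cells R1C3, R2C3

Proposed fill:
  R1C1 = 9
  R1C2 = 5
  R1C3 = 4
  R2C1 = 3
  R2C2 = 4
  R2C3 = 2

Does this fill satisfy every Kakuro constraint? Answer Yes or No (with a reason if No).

No — the down run R1C2–R2C2 sums to 9, not 6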